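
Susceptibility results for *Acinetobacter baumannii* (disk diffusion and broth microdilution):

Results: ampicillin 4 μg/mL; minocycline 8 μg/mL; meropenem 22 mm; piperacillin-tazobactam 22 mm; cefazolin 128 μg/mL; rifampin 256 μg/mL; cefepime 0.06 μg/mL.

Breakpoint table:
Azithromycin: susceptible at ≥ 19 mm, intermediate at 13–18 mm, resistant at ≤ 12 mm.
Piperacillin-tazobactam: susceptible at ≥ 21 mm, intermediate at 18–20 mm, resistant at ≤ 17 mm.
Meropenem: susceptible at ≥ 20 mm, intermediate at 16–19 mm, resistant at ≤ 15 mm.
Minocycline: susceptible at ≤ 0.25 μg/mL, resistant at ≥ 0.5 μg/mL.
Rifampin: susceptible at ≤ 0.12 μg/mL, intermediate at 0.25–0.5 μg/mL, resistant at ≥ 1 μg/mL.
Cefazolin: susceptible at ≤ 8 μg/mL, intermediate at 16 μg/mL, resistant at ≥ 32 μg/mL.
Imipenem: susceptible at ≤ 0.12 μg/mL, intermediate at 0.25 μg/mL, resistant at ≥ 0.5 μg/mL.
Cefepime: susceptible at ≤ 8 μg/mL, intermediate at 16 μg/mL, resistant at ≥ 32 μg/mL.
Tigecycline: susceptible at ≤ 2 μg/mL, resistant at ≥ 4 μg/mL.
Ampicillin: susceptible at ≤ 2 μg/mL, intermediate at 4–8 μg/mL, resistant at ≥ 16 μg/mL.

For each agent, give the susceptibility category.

Ampicillin (4 μg/mL) in 4–8 μg/mL → Intermediate
Minocycline (8 μg/mL) ≥ 0.5 μg/mL ⇒ Resistant
Meropenem: 22 mm is ≥ 20 mm — susceptible
Piperacillin-tazobactam 22 mm: ≥ 21 mm → susceptible
Cefazolin (128 μg/mL) ≥ 32 μg/mL ⇒ R
Rifampin (256 μg/mL) ≥ 1 μg/mL ⇒ resistant
Cefepime: 0.06 μg/mL is ≤ 8 μg/mL ⇒ susceptible

I, R, S, S, R, R, S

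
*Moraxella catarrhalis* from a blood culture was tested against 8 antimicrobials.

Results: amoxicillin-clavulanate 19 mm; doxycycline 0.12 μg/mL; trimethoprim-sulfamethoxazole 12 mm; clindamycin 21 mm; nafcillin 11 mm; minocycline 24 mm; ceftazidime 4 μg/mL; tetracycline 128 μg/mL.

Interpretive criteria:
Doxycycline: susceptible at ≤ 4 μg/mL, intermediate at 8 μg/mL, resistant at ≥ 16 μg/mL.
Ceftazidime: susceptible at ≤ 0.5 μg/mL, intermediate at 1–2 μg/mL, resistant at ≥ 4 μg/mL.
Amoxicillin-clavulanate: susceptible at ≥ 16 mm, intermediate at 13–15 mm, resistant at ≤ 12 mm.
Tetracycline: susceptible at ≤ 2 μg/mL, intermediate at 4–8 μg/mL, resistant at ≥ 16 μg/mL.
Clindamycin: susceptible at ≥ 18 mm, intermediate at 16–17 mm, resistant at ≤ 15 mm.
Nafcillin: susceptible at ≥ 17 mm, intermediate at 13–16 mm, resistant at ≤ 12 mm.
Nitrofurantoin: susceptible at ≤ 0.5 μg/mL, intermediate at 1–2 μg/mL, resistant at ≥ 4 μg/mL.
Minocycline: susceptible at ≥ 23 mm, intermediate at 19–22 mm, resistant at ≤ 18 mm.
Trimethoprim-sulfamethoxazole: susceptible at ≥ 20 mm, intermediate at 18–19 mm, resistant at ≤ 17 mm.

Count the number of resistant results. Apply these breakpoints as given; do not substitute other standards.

4

Amoxicillin-clavulanate: 19 mm is ≥ 16 mm → Susceptible
Doxycycline: 0.12 μg/mL is ≤ 4 μg/mL → S
Trimethoprim-sulfamethoxazole (12 mm) ≤ 17 mm — resistant
Clindamycin (21 mm) ≥ 18 mm — Susceptible
Nafcillin 11 mm: ≤ 12 mm ⇒ resistant
Minocycline (24 mm) ≥ 23 mm → S
Ceftazidime (4 μg/mL) ≥ 4 μg/mL — R
Tetracycline (128 μg/mL) ≥ 16 μg/mL — Resistant
Resistant: 4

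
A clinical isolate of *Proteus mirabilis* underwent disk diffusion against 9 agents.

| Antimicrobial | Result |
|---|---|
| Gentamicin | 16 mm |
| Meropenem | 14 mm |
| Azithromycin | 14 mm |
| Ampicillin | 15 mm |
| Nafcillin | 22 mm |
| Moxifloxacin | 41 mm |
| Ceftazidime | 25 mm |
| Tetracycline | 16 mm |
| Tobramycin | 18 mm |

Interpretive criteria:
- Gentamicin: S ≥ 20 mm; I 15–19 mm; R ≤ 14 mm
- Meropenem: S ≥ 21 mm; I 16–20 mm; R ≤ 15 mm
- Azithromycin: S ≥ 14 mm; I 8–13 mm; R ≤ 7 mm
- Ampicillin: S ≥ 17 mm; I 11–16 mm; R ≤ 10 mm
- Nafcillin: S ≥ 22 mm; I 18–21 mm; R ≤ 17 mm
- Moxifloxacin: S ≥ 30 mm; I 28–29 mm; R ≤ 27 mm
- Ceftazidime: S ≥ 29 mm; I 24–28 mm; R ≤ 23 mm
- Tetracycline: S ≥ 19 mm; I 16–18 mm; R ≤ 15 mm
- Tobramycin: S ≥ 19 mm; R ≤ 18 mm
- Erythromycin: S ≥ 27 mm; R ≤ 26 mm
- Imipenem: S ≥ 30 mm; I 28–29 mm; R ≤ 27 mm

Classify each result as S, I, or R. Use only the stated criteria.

I, R, S, I, S, S, I, I, R

Gentamicin 16 mm: in 15–19 mm ⇒ intermediate
Meropenem (14 mm) ≤ 15 mm — resistant
Azithromycin 14 mm: ≥ 14 mm → Susceptible
Ampicillin (15 mm) in 11–16 mm ⇒ Intermediate
Nafcillin: 22 mm is ≥ 22 mm ⇒ S
Moxifloxacin: 41 mm is ≥ 30 mm → susceptible
Ceftazidime 25 mm: in 24–28 mm ⇒ I
Tetracycline 16 mm: in 16–18 mm ⇒ Intermediate
Tobramycin 18 mm: ≤ 18 mm ⇒ resistant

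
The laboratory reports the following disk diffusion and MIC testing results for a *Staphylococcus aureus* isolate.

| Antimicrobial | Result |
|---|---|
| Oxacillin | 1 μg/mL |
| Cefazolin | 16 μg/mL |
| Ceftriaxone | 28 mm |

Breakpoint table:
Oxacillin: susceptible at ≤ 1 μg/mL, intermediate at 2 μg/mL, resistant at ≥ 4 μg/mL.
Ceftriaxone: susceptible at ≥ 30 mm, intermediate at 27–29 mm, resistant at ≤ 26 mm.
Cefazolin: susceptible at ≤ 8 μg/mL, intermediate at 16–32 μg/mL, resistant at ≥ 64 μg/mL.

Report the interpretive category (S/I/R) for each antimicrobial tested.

Oxacillin: 1 μg/mL is ≤ 1 μg/mL — S
Cefazolin 16 μg/mL: in 16–32 μg/mL — I
Ceftriaxone 28 mm: in 27–29 mm → Intermediate

S, I, I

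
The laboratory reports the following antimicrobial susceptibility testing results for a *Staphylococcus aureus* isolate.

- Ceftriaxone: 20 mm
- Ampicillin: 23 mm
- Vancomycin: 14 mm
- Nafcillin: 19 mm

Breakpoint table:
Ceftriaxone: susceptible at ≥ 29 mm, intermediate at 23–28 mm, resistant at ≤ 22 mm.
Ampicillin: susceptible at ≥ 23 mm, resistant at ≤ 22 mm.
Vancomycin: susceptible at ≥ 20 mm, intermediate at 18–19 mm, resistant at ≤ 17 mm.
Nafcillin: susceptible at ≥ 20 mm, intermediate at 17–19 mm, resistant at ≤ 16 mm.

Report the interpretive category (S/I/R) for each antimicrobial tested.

R, S, R, I

Ceftriaxone (20 mm) ≤ 22 mm → R
Ampicillin (23 mm) ≥ 23 mm — S
Vancomycin (14 mm) ≤ 17 mm — R
Nafcillin (19 mm) in 17–19 mm — Intermediate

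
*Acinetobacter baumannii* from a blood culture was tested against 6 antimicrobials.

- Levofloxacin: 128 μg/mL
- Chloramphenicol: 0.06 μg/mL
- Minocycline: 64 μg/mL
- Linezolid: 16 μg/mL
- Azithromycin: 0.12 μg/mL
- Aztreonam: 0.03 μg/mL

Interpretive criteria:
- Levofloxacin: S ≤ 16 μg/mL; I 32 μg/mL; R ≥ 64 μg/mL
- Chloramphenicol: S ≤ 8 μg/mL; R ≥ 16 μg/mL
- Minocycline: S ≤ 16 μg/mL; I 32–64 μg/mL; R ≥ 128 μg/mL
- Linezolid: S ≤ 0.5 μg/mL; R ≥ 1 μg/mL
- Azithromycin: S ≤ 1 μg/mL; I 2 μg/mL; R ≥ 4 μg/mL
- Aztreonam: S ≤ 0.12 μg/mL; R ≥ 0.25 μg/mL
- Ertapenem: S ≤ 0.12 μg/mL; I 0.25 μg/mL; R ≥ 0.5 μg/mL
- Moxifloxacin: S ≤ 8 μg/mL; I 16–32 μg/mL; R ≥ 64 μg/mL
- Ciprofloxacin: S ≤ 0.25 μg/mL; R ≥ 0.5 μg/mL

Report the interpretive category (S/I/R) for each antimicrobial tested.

R, S, I, R, S, S

Levofloxacin: 128 μg/mL is ≥ 64 μg/mL ⇒ R
Chloramphenicol: 0.06 μg/mL is ≤ 8 μg/mL → susceptible
Minocycline (64 μg/mL) in 32–64 μg/mL → Intermediate
Linezolid: 16 μg/mL is ≥ 1 μg/mL — resistant
Azithromycin: 0.12 μg/mL is ≤ 1 μg/mL — Susceptible
Aztreonam: 0.03 μg/mL is ≤ 0.12 μg/mL → Susceptible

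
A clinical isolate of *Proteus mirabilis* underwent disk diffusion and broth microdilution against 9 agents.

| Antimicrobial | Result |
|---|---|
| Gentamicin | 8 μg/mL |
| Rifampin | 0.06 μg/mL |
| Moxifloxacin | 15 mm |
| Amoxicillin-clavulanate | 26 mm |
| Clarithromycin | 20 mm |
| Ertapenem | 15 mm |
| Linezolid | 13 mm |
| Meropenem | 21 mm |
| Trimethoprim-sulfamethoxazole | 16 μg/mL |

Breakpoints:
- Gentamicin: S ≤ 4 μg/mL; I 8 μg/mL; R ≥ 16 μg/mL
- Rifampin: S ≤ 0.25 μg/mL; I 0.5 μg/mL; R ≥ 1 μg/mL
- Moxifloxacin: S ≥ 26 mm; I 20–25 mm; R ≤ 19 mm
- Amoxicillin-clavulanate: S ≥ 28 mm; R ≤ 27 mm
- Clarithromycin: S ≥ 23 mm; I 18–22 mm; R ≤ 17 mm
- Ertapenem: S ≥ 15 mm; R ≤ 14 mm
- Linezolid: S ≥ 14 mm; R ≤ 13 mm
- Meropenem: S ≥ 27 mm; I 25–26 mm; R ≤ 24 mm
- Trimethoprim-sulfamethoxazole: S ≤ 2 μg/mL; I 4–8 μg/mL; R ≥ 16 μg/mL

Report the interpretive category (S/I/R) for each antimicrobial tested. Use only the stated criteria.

I, S, R, R, I, S, R, R, R

Gentamicin 8 μg/mL: = 8 μg/mL — Intermediate
Rifampin: 0.06 μg/mL is ≤ 0.25 μg/mL — Susceptible
Moxifloxacin: 15 mm is ≤ 19 mm ⇒ Resistant
Amoxicillin-clavulanate: 26 mm is ≤ 27 mm → R
Clarithromycin (20 mm) in 18–22 mm → I
Ertapenem (15 mm) ≥ 15 mm ⇒ S
Linezolid (13 mm) ≤ 13 mm ⇒ Resistant
Meropenem 21 mm: ≤ 24 mm — Resistant
Trimethoprim-sulfamethoxazole: 16 μg/mL is ≥ 16 μg/mL ⇒ Resistant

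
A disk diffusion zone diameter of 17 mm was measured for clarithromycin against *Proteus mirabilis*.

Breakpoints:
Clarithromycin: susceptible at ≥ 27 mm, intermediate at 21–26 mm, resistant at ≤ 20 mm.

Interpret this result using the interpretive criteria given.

Clarithromycin 17 mm: ≤ 20 mm — R

R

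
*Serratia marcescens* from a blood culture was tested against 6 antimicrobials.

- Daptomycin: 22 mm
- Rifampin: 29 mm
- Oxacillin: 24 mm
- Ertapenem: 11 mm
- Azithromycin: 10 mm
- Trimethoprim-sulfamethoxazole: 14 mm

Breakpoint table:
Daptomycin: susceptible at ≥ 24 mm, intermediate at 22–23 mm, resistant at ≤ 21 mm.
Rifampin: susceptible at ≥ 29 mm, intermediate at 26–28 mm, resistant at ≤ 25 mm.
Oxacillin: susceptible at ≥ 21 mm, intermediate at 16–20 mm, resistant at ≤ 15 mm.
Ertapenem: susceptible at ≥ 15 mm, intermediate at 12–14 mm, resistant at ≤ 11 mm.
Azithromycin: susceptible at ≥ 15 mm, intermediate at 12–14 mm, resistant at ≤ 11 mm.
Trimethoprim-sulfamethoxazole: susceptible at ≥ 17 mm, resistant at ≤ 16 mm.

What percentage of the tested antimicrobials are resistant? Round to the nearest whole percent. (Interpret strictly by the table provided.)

Daptomycin (22 mm) in 22–23 mm — Intermediate
Rifampin: 29 mm is ≥ 29 mm ⇒ Susceptible
Oxacillin: 24 mm is ≥ 21 mm → S
Ertapenem (11 mm) ≤ 11 mm ⇒ R
Azithromycin (10 mm) ≤ 11 mm ⇒ Resistant
Trimethoprim-sulfamethoxazole 14 mm: ≤ 16 mm → R
Resistant: 3/6

50%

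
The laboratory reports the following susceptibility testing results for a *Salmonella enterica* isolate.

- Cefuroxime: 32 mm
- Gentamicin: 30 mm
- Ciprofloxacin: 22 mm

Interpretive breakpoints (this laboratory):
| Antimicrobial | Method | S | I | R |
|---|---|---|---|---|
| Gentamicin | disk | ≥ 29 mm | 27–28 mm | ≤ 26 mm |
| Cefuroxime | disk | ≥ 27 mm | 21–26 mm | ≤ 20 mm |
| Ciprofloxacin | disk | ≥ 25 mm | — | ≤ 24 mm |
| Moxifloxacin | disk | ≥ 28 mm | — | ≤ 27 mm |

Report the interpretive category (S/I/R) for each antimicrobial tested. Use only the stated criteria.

Cefuroxime: 32 mm is ≥ 27 mm ⇒ S
Gentamicin 30 mm: ≥ 29 mm → susceptible
Ciprofloxacin (22 mm) ≤ 24 mm — R

S, S, R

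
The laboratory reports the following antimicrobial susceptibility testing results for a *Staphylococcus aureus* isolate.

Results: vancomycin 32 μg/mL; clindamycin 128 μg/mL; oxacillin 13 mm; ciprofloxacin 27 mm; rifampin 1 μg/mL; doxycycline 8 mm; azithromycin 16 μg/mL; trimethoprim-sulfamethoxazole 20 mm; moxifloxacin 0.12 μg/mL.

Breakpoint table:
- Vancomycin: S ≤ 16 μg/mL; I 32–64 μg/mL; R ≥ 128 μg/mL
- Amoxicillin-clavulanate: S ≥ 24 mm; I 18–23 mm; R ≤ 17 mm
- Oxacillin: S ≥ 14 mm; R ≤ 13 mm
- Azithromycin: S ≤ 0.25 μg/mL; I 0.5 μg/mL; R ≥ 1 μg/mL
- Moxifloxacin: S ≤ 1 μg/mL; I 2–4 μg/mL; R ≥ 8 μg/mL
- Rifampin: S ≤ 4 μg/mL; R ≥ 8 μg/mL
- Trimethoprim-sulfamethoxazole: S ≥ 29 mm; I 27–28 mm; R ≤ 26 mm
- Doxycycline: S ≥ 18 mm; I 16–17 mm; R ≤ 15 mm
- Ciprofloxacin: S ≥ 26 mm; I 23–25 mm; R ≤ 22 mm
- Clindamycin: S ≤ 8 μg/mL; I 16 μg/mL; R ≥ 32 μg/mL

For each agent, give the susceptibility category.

Vancomycin: 32 μg/mL is in 32–64 μg/mL ⇒ Intermediate
Clindamycin (128 μg/mL) ≥ 32 μg/mL — Resistant
Oxacillin: 13 mm is ≤ 13 mm → Resistant
Ciprofloxacin: 27 mm is ≥ 26 mm — susceptible
Rifampin 1 μg/mL: ≤ 4 μg/mL — S
Doxycycline (8 mm) ≤ 15 mm → R
Azithromycin: 16 μg/mL is ≥ 1 μg/mL — R
Trimethoprim-sulfamethoxazole: 20 mm is ≤ 26 mm — Resistant
Moxifloxacin: 0.12 μg/mL is ≤ 1 μg/mL → S

I, R, R, S, S, R, R, R, S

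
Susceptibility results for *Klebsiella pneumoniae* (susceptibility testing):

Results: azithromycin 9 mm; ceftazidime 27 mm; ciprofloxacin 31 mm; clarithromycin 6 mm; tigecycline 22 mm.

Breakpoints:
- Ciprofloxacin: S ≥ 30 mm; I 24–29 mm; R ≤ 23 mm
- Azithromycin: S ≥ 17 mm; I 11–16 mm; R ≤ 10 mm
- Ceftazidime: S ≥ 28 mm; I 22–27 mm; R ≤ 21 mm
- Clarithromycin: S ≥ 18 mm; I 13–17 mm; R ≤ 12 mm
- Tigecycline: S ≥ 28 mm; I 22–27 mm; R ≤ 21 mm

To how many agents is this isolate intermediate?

Azithromycin: 9 mm is ≤ 10 mm — Resistant
Ceftazidime: 27 mm is in 22–27 mm — intermediate
Ciprofloxacin: 31 mm is ≥ 30 mm ⇒ susceptible
Clarithromycin (6 mm) ≤ 12 mm — resistant
Tigecycline: 22 mm is in 22–27 mm ⇒ Intermediate
Intermediate: 2

2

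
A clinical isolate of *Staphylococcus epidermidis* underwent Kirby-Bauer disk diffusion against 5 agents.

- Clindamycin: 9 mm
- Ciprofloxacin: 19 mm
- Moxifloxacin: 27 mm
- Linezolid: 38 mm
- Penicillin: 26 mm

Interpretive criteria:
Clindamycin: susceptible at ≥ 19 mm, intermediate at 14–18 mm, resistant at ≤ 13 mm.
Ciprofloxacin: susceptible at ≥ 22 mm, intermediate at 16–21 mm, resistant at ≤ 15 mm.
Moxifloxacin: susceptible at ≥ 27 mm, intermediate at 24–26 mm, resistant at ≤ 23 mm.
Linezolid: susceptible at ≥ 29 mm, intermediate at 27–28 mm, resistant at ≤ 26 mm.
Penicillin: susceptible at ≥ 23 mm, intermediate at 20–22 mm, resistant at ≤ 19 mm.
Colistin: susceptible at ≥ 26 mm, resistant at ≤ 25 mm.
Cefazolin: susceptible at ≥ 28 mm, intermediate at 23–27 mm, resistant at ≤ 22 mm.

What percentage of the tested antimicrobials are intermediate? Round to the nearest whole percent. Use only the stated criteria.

20%

Clindamycin 9 mm: ≤ 13 mm → R
Ciprofloxacin 19 mm: in 16–21 mm ⇒ Intermediate
Moxifloxacin (27 mm) ≥ 27 mm ⇒ Susceptible
Linezolid 38 mm: ≥ 29 mm → S
Penicillin 26 mm: ≥ 23 mm → Susceptible
Intermediate: 1/5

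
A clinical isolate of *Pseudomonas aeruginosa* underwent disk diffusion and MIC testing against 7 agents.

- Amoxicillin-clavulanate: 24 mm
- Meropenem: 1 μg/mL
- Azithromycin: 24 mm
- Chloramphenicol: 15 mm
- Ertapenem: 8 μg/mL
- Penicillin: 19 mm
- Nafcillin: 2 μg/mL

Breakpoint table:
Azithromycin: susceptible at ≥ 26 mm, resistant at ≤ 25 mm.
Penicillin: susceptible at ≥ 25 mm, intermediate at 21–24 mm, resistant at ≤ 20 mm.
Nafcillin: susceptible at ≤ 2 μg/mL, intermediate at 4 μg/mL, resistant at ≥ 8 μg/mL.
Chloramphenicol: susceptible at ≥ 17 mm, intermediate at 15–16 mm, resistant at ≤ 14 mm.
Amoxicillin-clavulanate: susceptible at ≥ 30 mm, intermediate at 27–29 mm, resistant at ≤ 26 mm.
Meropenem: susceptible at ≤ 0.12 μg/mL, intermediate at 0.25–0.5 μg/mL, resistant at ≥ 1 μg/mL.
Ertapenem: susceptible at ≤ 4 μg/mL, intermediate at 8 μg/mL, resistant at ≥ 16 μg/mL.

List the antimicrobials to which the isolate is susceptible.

nafcillin

Amoxicillin-clavulanate: 24 mm is ≤ 26 mm ⇒ Resistant
Meropenem (1 μg/mL) ≥ 1 μg/mL — Resistant
Azithromycin: 24 mm is ≤ 25 mm ⇒ resistant
Chloramphenicol (15 mm) in 15–16 mm — I
Ertapenem 8 μg/mL: = 8 μg/mL ⇒ intermediate
Penicillin (19 mm) ≤ 20 mm ⇒ resistant
Nafcillin (2 μg/mL) ≤ 2 μg/mL → S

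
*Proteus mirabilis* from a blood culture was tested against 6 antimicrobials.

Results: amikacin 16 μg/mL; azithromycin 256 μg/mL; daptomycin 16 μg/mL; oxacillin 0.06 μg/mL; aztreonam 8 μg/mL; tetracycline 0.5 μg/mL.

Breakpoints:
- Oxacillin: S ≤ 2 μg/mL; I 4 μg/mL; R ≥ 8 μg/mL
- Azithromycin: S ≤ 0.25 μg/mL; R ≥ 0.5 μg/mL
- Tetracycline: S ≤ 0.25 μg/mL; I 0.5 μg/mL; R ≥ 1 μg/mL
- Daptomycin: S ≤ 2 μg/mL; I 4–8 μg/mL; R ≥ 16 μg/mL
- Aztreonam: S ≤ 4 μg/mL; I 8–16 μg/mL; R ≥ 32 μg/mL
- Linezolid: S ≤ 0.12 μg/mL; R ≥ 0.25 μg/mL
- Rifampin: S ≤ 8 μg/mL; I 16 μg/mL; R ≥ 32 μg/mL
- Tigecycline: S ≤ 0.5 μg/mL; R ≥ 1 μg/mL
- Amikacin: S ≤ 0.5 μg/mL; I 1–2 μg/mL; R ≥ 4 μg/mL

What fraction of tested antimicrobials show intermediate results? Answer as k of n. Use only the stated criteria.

Amikacin 16 μg/mL: ≥ 4 μg/mL — R
Azithromycin: 256 μg/mL is ≥ 0.5 μg/mL → R
Daptomycin: 16 μg/mL is ≥ 16 μg/mL → R
Oxacillin 0.06 μg/mL: ≤ 2 μg/mL → susceptible
Aztreonam (8 μg/mL) in 8–16 μg/mL → I
Tetracycline: 0.5 μg/mL is = 0.5 μg/mL — intermediate
Intermediate: 2/6

2 of 6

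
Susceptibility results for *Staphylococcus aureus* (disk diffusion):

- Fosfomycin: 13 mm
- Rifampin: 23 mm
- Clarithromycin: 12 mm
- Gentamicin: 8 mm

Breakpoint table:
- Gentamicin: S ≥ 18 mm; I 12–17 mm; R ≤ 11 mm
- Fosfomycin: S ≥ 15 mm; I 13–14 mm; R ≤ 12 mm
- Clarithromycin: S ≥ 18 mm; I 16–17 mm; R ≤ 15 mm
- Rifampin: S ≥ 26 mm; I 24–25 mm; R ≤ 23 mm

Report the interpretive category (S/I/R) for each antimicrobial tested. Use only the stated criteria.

Fosfomycin 13 mm: in 13–14 mm → Intermediate
Rifampin: 23 mm is ≤ 23 mm → resistant
Clarithromycin 12 mm: ≤ 15 mm ⇒ Resistant
Gentamicin 8 mm: ≤ 11 mm ⇒ resistant

I, R, R, R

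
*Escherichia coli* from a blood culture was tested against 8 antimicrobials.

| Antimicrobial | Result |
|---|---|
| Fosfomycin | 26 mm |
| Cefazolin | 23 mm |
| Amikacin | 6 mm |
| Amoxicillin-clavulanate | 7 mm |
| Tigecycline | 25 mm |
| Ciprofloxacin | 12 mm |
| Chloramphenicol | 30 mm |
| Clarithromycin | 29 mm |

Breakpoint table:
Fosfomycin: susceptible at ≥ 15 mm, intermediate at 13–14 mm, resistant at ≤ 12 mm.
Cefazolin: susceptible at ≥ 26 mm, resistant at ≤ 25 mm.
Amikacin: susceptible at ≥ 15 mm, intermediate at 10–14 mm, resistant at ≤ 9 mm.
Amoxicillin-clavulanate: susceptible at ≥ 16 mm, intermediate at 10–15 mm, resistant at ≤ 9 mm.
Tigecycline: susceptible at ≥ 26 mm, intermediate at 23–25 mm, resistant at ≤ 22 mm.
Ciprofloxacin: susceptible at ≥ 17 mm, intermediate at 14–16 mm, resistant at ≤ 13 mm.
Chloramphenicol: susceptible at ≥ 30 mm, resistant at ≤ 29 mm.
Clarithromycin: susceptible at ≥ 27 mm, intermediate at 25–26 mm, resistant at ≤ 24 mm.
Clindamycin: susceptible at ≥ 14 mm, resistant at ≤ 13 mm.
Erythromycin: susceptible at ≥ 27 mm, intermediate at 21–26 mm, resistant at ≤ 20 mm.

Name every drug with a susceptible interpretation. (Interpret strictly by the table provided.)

fosfomycin, chloramphenicol, clarithromycin

Fosfomycin 26 mm: ≥ 15 mm — susceptible
Cefazolin: 23 mm is ≤ 25 mm — resistant
Amikacin: 6 mm is ≤ 9 mm → R
Amoxicillin-clavulanate 7 mm: ≤ 9 mm — R
Tigecycline 25 mm: in 23–25 mm → Intermediate
Ciprofloxacin 12 mm: ≤ 13 mm ⇒ resistant
Chloramphenicol: 30 mm is ≥ 30 mm ⇒ susceptible
Clarithromycin (29 mm) ≥ 27 mm ⇒ susceptible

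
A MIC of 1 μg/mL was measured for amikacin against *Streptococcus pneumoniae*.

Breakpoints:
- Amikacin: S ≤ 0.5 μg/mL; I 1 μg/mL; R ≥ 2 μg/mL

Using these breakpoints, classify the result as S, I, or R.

Amikacin (1 μg/mL) = 1 μg/mL ⇒ intermediate

Intermediate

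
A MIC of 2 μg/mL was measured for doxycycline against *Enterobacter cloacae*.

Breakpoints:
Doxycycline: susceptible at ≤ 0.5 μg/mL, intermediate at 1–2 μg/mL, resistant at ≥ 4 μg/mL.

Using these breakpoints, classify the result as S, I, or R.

Intermediate

Doxycycline: 2 μg/mL is in 1–2 μg/mL ⇒ I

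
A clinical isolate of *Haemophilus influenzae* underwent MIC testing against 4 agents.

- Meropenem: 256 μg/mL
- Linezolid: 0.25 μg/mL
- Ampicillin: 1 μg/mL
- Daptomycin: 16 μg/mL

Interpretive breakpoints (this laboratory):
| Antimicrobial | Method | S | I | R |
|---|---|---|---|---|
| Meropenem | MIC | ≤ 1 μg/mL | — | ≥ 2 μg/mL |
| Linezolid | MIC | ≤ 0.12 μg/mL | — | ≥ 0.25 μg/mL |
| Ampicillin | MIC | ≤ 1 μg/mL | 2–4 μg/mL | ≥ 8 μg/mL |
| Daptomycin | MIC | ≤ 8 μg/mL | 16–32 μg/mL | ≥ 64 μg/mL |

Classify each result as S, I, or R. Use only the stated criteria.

Meropenem (256 μg/mL) ≥ 2 μg/mL → R
Linezolid 0.25 μg/mL: ≥ 0.25 μg/mL ⇒ R
Ampicillin: 1 μg/mL is ≤ 1 μg/mL ⇒ susceptible
Daptomycin (16 μg/mL) in 16–32 μg/mL — Intermediate

R, R, S, I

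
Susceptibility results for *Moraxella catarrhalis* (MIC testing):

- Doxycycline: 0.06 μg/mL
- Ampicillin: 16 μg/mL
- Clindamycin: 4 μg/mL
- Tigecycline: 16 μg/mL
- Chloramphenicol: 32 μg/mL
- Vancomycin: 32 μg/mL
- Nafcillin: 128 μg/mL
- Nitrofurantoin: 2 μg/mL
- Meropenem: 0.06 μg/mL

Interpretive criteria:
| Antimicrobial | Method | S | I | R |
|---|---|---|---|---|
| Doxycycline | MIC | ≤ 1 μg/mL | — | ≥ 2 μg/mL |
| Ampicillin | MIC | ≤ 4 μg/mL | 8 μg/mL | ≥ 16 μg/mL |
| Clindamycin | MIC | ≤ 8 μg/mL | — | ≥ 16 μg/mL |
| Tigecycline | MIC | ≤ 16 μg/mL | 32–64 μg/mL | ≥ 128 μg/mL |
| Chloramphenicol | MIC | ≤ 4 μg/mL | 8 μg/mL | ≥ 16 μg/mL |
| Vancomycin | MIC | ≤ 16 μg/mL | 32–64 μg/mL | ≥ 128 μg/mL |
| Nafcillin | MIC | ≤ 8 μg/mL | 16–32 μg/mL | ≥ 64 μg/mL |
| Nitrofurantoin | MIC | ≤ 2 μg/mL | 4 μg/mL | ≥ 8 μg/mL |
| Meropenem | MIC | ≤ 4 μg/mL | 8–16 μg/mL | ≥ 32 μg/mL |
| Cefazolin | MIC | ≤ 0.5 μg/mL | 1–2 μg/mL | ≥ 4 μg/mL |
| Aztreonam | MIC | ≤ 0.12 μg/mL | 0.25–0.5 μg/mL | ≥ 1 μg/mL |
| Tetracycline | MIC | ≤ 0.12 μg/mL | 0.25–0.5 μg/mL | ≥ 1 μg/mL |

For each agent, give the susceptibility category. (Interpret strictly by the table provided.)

Doxycycline 0.06 μg/mL: ≤ 1 μg/mL ⇒ S
Ampicillin: 16 μg/mL is ≥ 16 μg/mL → resistant
Clindamycin 4 μg/mL: ≤ 8 μg/mL ⇒ Susceptible
Tigecycline (16 μg/mL) ≤ 16 μg/mL — Susceptible
Chloramphenicol (32 μg/mL) ≥ 16 μg/mL → R
Vancomycin 32 μg/mL: in 32–64 μg/mL → intermediate
Nafcillin: 128 μg/mL is ≥ 64 μg/mL → Resistant
Nitrofurantoin: 2 μg/mL is ≤ 2 μg/mL ⇒ Susceptible
Meropenem (0.06 μg/mL) ≤ 4 μg/mL — susceptible

S, R, S, S, R, I, R, S, S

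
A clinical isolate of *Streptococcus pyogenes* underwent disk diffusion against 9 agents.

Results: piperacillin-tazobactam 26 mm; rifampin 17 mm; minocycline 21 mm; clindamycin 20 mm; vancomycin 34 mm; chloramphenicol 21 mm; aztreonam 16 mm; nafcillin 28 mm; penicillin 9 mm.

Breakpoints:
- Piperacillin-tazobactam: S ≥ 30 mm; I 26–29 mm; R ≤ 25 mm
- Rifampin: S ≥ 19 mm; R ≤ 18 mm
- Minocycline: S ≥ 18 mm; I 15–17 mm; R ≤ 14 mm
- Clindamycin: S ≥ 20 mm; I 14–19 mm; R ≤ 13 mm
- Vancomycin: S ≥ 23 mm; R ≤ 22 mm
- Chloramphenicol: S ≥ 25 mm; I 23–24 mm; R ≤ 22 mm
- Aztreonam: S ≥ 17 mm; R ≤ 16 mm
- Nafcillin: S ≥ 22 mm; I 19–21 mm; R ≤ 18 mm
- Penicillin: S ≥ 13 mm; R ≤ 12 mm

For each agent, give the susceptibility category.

I, R, S, S, S, R, R, S, R

Piperacillin-tazobactam 26 mm: in 26–29 mm ⇒ I
Rifampin: 17 mm is ≤ 18 mm → resistant
Minocycline (21 mm) ≥ 18 mm — susceptible
Clindamycin 20 mm: ≥ 20 mm ⇒ susceptible
Vancomycin 34 mm: ≥ 23 mm — susceptible
Chloramphenicol 21 mm: ≤ 22 mm → resistant
Aztreonam: 16 mm is ≤ 16 mm — resistant
Nafcillin 28 mm: ≥ 22 mm ⇒ S
Penicillin: 9 mm is ≤ 12 mm → resistant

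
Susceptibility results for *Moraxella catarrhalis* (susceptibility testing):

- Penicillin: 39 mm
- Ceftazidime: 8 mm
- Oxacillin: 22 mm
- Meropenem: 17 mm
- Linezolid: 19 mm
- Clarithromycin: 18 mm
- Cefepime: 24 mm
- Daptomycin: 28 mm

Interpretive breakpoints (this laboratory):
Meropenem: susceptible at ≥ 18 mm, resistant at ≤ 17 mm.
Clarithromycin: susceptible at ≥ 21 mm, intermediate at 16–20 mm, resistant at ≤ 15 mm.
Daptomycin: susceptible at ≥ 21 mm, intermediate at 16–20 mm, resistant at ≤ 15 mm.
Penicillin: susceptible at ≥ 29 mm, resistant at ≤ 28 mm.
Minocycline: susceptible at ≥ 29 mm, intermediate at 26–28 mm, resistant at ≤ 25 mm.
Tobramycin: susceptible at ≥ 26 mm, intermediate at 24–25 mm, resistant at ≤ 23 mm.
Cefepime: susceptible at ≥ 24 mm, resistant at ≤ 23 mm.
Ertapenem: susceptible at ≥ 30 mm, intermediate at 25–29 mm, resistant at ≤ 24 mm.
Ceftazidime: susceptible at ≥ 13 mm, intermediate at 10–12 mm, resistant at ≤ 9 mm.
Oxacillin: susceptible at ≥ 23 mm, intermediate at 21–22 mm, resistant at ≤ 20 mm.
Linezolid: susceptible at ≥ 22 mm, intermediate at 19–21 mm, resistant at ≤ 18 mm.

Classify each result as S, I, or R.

Penicillin (39 mm) ≥ 29 mm ⇒ Susceptible
Ceftazidime (8 mm) ≤ 9 mm ⇒ R
Oxacillin: 22 mm is in 21–22 mm ⇒ Intermediate
Meropenem 17 mm: ≤ 17 mm ⇒ resistant
Linezolid 19 mm: in 19–21 mm ⇒ Intermediate
Clarithromycin: 18 mm is in 16–20 mm → intermediate
Cefepime (24 mm) ≥ 24 mm → susceptible
Daptomycin 28 mm: ≥ 21 mm → S

S, R, I, R, I, I, S, S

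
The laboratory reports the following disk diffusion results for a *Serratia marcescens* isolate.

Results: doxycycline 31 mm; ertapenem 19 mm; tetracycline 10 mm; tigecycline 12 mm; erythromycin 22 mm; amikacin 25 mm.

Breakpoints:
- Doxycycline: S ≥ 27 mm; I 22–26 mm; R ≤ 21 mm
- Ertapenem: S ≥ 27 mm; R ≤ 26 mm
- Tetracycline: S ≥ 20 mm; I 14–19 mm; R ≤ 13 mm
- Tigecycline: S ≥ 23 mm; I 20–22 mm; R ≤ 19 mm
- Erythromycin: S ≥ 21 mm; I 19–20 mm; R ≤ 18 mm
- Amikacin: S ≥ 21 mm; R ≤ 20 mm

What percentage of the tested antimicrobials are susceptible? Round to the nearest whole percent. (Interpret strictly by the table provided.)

Doxycycline 31 mm: ≥ 27 mm → S
Ertapenem: 19 mm is ≤ 26 mm — resistant
Tetracycline: 10 mm is ≤ 13 mm → Resistant
Tigecycline (12 mm) ≤ 19 mm — Resistant
Erythromycin 22 mm: ≥ 21 mm ⇒ S
Amikacin 25 mm: ≥ 21 mm ⇒ Susceptible
Susceptible: 3/6

50%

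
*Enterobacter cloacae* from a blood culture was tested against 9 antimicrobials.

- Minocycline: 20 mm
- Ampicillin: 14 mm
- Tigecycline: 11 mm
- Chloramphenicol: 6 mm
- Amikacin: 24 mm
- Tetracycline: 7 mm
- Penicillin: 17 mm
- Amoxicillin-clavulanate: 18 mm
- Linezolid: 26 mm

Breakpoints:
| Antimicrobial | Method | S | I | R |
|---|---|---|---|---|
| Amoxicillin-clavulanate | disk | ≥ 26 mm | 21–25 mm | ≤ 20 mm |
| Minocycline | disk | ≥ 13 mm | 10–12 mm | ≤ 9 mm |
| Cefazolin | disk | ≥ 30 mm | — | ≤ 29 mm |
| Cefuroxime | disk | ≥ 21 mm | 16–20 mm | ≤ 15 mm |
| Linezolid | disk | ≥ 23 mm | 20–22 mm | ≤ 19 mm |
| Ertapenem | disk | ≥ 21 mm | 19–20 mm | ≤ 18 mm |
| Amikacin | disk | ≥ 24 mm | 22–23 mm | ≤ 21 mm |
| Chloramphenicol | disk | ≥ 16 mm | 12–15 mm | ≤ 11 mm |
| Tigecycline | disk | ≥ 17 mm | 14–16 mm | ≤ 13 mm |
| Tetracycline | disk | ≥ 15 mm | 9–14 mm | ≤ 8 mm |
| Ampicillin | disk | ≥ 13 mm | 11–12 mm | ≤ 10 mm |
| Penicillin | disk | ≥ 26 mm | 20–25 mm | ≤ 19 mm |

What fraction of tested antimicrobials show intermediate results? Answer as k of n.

Minocycline: 20 mm is ≥ 13 mm — Susceptible
Ampicillin (14 mm) ≥ 13 mm ⇒ S
Tigecycline: 11 mm is ≤ 13 mm ⇒ R
Chloramphenicol: 6 mm is ≤ 11 mm ⇒ R
Amikacin: 24 mm is ≥ 24 mm — Susceptible
Tetracycline (7 mm) ≤ 8 mm ⇒ resistant
Penicillin 17 mm: ≤ 19 mm ⇒ Resistant
Amoxicillin-clavulanate: 18 mm is ≤ 20 mm → Resistant
Linezolid 26 mm: ≥ 23 mm — susceptible
Intermediate: 0/9

0 of 9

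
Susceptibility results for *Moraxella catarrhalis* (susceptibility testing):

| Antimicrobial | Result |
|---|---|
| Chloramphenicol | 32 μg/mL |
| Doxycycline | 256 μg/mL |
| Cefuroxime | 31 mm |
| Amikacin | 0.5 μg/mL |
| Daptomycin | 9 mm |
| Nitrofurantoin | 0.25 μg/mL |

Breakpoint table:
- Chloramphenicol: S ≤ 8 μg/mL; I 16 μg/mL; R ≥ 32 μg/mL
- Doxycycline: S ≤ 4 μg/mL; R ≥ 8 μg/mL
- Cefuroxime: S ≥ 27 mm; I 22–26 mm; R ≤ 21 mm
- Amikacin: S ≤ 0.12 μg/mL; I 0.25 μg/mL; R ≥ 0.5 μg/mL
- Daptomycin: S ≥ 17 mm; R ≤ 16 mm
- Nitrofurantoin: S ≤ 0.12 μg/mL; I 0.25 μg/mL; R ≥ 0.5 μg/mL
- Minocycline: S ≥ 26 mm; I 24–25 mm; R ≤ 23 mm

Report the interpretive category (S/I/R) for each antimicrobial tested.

R, R, S, R, R, I

Chloramphenicol 32 μg/mL: ≥ 32 μg/mL — Resistant
Doxycycline 256 μg/mL: ≥ 8 μg/mL ⇒ R
Cefuroxime (31 mm) ≥ 27 mm — susceptible
Amikacin (0.5 μg/mL) ≥ 0.5 μg/mL → Resistant
Daptomycin: 9 mm is ≤ 16 mm → Resistant
Nitrofurantoin: 0.25 μg/mL is = 0.25 μg/mL → intermediate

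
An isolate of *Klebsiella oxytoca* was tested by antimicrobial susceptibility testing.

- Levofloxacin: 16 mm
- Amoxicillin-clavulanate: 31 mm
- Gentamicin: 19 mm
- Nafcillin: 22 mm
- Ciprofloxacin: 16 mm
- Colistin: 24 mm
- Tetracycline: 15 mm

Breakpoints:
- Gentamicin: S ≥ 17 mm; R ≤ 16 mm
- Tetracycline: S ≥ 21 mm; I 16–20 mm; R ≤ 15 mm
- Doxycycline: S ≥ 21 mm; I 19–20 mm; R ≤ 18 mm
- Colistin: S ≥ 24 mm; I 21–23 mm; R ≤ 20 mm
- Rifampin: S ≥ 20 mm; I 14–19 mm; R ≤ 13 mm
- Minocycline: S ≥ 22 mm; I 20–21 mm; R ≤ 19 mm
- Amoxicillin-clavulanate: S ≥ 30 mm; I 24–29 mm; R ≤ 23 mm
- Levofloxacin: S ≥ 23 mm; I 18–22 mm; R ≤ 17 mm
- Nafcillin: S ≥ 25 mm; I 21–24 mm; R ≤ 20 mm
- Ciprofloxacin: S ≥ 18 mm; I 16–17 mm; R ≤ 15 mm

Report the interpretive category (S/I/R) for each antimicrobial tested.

R, S, S, I, I, S, R

Levofloxacin: 16 mm is ≤ 17 mm — R
Amoxicillin-clavulanate: 31 mm is ≥ 30 mm ⇒ susceptible
Gentamicin (19 mm) ≥ 17 mm — S
Nafcillin 22 mm: in 21–24 mm — I
Ciprofloxacin 16 mm: in 16–17 mm → Intermediate
Colistin 24 mm: ≥ 24 mm ⇒ Susceptible
Tetracycline (15 mm) ≤ 15 mm — R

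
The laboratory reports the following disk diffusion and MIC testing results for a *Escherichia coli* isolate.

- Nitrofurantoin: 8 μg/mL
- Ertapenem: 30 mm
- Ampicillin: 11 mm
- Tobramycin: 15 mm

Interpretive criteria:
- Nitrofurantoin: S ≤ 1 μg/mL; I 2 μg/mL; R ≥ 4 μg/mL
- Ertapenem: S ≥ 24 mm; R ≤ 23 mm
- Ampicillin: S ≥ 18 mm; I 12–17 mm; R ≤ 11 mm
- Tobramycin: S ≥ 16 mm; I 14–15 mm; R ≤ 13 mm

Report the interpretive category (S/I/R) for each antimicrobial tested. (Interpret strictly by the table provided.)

Nitrofurantoin (8 μg/mL) ≥ 4 μg/mL — R
Ertapenem (30 mm) ≥ 24 mm — susceptible
Ampicillin: 11 mm is ≤ 11 mm — R
Tobramycin: 15 mm is in 14–15 mm → Intermediate

R, S, R, I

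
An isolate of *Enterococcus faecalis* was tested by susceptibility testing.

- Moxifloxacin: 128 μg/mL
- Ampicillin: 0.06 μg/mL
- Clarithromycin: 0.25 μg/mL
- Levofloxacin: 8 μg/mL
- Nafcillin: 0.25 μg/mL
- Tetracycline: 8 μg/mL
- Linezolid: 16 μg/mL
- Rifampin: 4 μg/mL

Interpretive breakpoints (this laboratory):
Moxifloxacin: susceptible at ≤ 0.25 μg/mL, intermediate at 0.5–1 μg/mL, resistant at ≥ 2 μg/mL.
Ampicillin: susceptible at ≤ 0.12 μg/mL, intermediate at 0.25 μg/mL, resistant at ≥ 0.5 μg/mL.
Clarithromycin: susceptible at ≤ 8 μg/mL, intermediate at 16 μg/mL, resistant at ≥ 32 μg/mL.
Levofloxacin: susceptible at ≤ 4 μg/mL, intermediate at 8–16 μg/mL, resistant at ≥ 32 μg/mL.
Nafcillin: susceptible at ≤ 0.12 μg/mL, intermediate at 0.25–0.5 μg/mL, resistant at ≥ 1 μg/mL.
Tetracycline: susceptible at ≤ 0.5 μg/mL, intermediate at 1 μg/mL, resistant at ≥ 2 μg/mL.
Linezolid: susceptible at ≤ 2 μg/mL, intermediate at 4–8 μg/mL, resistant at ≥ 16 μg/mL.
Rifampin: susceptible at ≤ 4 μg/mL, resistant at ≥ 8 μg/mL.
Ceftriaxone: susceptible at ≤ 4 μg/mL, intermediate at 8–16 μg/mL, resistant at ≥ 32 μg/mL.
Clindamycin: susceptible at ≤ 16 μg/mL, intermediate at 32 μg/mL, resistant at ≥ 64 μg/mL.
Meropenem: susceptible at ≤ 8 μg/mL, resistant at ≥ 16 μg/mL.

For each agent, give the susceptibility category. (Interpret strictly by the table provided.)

R, S, S, I, I, R, R, S

Moxifloxacin: 128 μg/mL is ≥ 2 μg/mL → R
Ampicillin (0.06 μg/mL) ≤ 0.12 μg/mL → susceptible
Clarithromycin (0.25 μg/mL) ≤ 8 μg/mL — Susceptible
Levofloxacin (8 μg/mL) in 8–16 μg/mL → Intermediate
Nafcillin 0.25 μg/mL: in 0.25–0.5 μg/mL → intermediate
Tetracycline 8 μg/mL: ≥ 2 μg/mL ⇒ Resistant
Linezolid: 16 μg/mL is ≥ 16 μg/mL ⇒ R
Rifampin: 4 μg/mL is ≤ 4 μg/mL ⇒ Susceptible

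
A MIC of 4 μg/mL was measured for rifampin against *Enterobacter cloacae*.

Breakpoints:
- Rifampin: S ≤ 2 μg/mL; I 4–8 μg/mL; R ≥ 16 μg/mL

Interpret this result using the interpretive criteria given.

Rifampin 4 μg/mL: in 4–8 μg/mL ⇒ Intermediate

I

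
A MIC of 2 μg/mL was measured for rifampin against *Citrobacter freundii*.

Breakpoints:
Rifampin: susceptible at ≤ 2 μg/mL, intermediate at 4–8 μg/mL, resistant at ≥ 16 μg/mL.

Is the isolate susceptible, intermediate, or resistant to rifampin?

S

Rifampin 2 μg/mL: ≤ 2 μg/mL — S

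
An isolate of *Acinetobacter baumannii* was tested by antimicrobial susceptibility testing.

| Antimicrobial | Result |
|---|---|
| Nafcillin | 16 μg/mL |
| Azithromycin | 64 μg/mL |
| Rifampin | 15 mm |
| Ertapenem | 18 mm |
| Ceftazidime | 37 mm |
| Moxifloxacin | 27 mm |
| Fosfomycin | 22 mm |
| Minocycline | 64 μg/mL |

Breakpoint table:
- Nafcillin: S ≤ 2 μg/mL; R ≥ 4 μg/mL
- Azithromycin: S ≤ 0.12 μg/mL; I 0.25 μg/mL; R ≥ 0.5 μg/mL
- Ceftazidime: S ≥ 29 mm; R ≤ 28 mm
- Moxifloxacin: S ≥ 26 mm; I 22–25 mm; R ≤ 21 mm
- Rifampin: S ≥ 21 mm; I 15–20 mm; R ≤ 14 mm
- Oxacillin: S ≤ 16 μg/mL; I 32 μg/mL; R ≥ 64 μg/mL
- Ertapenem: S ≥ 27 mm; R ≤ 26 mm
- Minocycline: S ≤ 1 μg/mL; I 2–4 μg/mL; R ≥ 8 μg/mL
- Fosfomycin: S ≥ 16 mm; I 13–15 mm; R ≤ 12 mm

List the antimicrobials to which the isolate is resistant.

nafcillin, azithromycin, ertapenem, minocycline

Nafcillin (16 μg/mL) ≥ 4 μg/mL ⇒ Resistant
Azithromycin 64 μg/mL: ≥ 0.5 μg/mL ⇒ resistant
Rifampin: 15 mm is in 15–20 mm → Intermediate
Ertapenem 18 mm: ≤ 26 mm ⇒ resistant
Ceftazidime 37 mm: ≥ 29 mm — susceptible
Moxifloxacin: 27 mm is ≥ 26 mm ⇒ Susceptible
Fosfomycin (22 mm) ≥ 16 mm → susceptible
Minocycline 64 μg/mL: ≥ 8 μg/mL → Resistant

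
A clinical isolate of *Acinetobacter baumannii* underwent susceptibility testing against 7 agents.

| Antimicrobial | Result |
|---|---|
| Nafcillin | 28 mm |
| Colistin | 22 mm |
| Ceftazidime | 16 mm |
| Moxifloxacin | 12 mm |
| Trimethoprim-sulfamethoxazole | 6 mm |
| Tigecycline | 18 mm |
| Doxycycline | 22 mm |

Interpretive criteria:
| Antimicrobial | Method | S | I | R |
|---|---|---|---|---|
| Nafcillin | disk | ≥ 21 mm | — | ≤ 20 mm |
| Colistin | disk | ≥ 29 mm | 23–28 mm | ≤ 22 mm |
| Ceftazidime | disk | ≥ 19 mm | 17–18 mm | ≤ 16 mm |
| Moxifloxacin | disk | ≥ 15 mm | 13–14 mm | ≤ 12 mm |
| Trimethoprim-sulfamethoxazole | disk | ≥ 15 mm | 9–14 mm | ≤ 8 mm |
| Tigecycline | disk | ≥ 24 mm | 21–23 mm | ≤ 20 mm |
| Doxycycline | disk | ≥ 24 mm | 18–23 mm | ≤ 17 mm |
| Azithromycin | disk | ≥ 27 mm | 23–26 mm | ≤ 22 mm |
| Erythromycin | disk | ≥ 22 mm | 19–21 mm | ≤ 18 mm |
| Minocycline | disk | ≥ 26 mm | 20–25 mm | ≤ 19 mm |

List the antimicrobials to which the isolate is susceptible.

nafcillin

Nafcillin 28 mm: ≥ 21 mm ⇒ S
Colistin (22 mm) ≤ 22 mm — resistant
Ceftazidime 16 mm: ≤ 16 mm ⇒ R
Moxifloxacin (12 mm) ≤ 12 mm ⇒ Resistant
Trimethoprim-sulfamethoxazole (6 mm) ≤ 8 mm → R
Tigecycline 18 mm: ≤ 20 mm → resistant
Doxycycline 22 mm: in 18–23 mm ⇒ intermediate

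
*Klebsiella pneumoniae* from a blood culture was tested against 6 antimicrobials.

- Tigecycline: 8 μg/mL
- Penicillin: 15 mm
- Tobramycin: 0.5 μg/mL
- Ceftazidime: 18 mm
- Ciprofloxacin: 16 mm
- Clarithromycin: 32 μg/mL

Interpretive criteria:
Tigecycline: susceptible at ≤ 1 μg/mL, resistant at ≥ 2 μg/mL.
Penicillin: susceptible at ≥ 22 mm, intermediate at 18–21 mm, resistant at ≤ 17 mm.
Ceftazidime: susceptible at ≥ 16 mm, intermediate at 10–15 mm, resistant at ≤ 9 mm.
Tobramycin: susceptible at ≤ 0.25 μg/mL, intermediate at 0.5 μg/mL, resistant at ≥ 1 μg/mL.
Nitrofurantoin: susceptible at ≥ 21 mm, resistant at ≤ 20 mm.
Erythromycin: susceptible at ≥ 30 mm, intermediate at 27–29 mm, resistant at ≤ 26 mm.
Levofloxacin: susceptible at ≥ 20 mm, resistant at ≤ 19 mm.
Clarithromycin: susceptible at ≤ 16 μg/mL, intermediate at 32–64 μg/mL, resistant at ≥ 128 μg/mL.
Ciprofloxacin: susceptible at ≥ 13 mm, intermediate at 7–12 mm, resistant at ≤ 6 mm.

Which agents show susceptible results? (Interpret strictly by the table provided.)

Tigecycline: 8 μg/mL is ≥ 2 μg/mL ⇒ resistant
Penicillin: 15 mm is ≤ 17 mm ⇒ R
Tobramycin (0.5 μg/mL) = 0.5 μg/mL → intermediate
Ceftazidime 18 mm: ≥ 16 mm — S
Ciprofloxacin 16 mm: ≥ 13 mm — S
Clarithromycin 32 μg/mL: in 32–64 μg/mL — I

ceftazidime, ciprofloxacin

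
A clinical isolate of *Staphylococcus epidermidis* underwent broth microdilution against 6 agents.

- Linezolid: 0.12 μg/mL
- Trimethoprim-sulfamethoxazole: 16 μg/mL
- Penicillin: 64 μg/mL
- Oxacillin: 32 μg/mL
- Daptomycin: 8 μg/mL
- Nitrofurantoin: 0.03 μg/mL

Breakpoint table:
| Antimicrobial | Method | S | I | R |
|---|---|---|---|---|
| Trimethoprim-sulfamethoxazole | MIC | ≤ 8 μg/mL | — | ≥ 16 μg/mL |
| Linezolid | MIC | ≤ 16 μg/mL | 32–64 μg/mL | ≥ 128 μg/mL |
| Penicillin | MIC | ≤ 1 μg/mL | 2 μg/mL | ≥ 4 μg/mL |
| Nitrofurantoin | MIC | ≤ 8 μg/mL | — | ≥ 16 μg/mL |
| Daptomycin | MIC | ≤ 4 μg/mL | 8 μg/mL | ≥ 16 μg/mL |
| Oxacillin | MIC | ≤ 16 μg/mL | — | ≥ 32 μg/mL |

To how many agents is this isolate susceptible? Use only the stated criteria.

2

Linezolid 0.12 μg/mL: ≤ 16 μg/mL — susceptible
Trimethoprim-sulfamethoxazole (16 μg/mL) ≥ 16 μg/mL — R
Penicillin (64 μg/mL) ≥ 4 μg/mL ⇒ Resistant
Oxacillin 32 μg/mL: ≥ 32 μg/mL ⇒ resistant
Daptomycin: 8 μg/mL is = 8 μg/mL → Intermediate
Nitrofurantoin: 0.03 μg/mL is ≤ 8 μg/mL → susceptible
Susceptible: 2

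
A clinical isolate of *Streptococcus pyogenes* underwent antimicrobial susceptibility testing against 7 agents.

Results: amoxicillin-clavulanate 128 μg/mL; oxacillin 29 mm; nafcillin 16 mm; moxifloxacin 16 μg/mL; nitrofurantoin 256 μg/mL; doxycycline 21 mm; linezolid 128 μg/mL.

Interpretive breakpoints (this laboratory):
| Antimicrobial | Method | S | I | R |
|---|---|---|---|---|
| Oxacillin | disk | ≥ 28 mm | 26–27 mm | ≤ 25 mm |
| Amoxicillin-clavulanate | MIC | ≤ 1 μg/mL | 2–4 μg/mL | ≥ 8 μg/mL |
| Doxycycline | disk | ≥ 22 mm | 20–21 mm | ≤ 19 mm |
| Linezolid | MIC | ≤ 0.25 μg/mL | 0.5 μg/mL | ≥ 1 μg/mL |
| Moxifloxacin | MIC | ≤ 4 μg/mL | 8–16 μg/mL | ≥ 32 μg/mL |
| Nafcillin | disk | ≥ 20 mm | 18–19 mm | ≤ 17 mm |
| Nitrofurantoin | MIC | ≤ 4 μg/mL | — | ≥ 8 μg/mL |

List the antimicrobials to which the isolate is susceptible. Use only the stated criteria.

Amoxicillin-clavulanate: 128 μg/mL is ≥ 8 μg/mL → resistant
Oxacillin: 29 mm is ≥ 28 mm ⇒ S
Nafcillin: 16 mm is ≤ 17 mm ⇒ R
Moxifloxacin (16 μg/mL) in 8–16 μg/mL → I
Nitrofurantoin (256 μg/mL) ≥ 8 μg/mL ⇒ Resistant
Doxycycline: 21 mm is in 20–21 mm → I
Linezolid 128 μg/mL: ≥ 1 μg/mL — resistant

oxacillin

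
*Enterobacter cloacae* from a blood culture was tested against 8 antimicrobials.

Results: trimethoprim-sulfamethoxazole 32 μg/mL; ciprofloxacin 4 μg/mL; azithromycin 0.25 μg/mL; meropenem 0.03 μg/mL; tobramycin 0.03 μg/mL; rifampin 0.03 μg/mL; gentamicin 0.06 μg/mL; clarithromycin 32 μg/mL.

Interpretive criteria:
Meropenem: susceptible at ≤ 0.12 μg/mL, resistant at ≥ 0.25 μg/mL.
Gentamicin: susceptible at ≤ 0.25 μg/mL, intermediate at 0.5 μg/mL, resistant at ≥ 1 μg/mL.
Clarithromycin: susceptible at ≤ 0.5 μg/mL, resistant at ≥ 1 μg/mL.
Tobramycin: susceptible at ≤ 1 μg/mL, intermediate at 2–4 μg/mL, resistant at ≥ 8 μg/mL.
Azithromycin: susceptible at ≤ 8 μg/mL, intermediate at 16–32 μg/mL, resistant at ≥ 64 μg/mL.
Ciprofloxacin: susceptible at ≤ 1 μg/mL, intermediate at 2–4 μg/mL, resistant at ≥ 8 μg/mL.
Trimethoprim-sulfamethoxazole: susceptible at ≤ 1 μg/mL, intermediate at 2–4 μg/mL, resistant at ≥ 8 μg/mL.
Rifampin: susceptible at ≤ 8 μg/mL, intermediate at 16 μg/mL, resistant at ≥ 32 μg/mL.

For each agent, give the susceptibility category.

Trimethoprim-sulfamethoxazole: 32 μg/mL is ≥ 8 μg/mL → Resistant
Ciprofloxacin: 4 μg/mL is in 2–4 μg/mL — Intermediate
Azithromycin (0.25 μg/mL) ≤ 8 μg/mL → susceptible
Meropenem 0.03 μg/mL: ≤ 0.12 μg/mL → susceptible
Tobramycin (0.03 μg/mL) ≤ 1 μg/mL — S
Rifampin 0.03 μg/mL: ≤ 8 μg/mL ⇒ S
Gentamicin: 0.06 μg/mL is ≤ 0.25 μg/mL ⇒ Susceptible
Clarithromycin 32 μg/mL: ≥ 1 μg/mL ⇒ R

R, I, S, S, S, S, S, R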